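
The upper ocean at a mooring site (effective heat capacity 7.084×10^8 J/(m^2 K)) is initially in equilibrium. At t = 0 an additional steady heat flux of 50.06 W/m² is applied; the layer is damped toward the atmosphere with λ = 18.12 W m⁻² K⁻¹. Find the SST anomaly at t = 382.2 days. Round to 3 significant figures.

1.58 K

Areal heat capacity C = 7.084×10^8 J/(m^2 K) (given).
τ = C / λ = 7.08×10^8 / 18.12 = 3.91×10^7 s.
Equilibrium anomaly ΔT_eq = F / λ = 50.06 / 18.12 = 2.76 K.
t = 382.2 days = 3.30×10^7 s, so t/τ = 0.845.
ΔT(t) = ΔT_eq (1 − e^(−t/τ)) = 2.76 × (1 − e^−0.845) = 1.58 K.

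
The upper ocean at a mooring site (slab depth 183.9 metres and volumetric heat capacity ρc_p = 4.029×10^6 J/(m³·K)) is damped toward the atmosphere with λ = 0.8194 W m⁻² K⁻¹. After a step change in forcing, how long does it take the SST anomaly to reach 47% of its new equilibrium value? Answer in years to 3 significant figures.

18.2 years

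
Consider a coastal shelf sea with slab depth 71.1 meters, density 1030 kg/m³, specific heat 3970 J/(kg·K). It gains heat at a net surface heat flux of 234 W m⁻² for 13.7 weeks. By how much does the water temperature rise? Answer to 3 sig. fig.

Areal heat capacity C = ρ c_p D = 1030 × 3970 × 71.1 = 2.91×10^8 J/(m²·K).
Net heat input Q = F Δt = 234 × (13.7 weeks × 6.048×10^5 s/week) = 1.94×10^9 J/m².
ΔT = Q / C = 1.94×10^9 / 2.91×10^8 = 6.67 K.

6.67 K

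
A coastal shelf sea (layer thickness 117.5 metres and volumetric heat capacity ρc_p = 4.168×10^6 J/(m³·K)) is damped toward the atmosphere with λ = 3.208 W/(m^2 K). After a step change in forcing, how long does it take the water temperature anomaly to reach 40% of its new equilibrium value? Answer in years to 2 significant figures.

Areal heat capacity C = ρc_p × D = 4.168×10^6 × 117.5 = 4.90×10^8 J/(m^2 K).
τ = C / λ = 4.90×10^8 / 3.208 = 1.53×10^8 s.
Fraction reached: 1 − e^(−t/τ) = 0.40 ⇒ t = −τ ln(1 − 0.40) = τ × 0.511.
t = 7.80×10^7 s = 2.47 years.

2.5 years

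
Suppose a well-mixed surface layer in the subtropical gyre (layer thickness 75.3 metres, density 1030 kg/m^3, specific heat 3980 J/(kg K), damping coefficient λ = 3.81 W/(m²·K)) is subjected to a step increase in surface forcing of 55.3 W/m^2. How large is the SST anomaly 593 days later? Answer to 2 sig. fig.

Areal heat capacity C = ρ c_p D = 1030 × 3980 × 75.3 = 3.09×10^8 J m⁻² K⁻¹.
τ = C / λ = 3.09×10^8 / 3.81 = 8.10×10^7 s.
Equilibrium anomaly ΔT_eq = F / λ = 55.3 / 3.81 = 14.5 K.
t = 593 days = 5.12×10^7 s, so t/τ = 0.632.
ΔT(t) = ΔT_eq (1 − e^(−t/τ)) = 14.5 × (1 − e^−0.632) = 6.80 K.

6.8 K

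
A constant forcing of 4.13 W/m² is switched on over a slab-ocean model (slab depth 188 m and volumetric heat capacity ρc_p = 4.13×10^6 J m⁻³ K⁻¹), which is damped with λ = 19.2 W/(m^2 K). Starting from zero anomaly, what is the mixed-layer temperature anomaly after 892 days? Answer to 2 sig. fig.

0.18 K

Areal heat capacity C = ρc_p × D = 4.13×10^6 × 188 = 7.76×10^8 J/(m²·K).
τ = C / λ = 7.76×10^8 / 19.2 = 4.04×10^7 s.
Equilibrium anomaly ΔT_eq = F / λ = 4.13 / 19.2 = 0.215 K.
t = 892 days = 7.71×10^7 s, so t/τ = 1.91.
ΔT(t) = ΔT_eq (1 − e^(−t/τ)) = 0.215 × (1 − e^−1.91) = 0.183 K.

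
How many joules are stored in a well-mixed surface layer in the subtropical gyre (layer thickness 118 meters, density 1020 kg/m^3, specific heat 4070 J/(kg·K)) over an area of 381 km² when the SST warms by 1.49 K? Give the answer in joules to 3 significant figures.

2.78×10^17 J

Areal heat capacity C = ρ c_p D = 1020 × 4070 × 118 = 4.90×10^8 J m⁻² K⁻¹.
Heat per unit area: q = C ΔT = 4.90×10^8 × 1.49 = 7.30×10^8 J/m².
Total heat: Q = q × A = 7.30×10^8 × (381 × 10⁶ m²) = 2.78×10^17 J.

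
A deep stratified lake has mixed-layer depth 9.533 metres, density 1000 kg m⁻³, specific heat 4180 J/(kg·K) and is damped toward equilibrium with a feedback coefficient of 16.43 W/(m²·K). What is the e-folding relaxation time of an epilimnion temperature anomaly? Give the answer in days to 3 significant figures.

28.1 days

Areal heat capacity C = ρ c_p D = 1000 × 4180 × 9.533 = 3.98×10^7 J m⁻² K⁻¹.
Relaxation time τ = C / λ = 3.98×10^7 / 16.43 = 2.43×10^6 s.
In days: 2.43×10^6 s / (86400 s/day) = 28.1 days.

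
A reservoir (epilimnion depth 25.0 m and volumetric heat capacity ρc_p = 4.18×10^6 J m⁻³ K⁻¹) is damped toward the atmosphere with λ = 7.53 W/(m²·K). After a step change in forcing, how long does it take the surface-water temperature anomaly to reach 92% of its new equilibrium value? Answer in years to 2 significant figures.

Areal heat capacity C = ρc_p × D = 4.18×10^6 × 25.0 = 1.04×10^8 J/(m²·K).
τ = C / λ = 1.04×10^8 / 7.53 = 1.39×10^7 s.
Fraction reached: 1 − e^(−t/τ) = 0.92 ⇒ t = −τ ln(1 − 0.92) = τ × 2.53.
t = 3.51×10^7 s = 1.11 years.

1.1 years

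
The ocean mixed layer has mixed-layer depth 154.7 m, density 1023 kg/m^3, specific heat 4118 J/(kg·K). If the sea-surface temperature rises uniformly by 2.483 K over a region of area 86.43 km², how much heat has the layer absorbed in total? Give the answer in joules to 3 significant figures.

1.40×10^17 J

Areal heat capacity C = ρ c_p D = 1023 × 4118 × 154.7 = 6.52×10^8 J/(m^2 K).
Heat per unit area: q = C ΔT = 6.52×10^8 × 2.483 = 1.62×10^9 J/m².
Total heat: Q = q × A = 1.62×10^9 × (86.43 × 10⁶ m²) = 1.40×10^17 J.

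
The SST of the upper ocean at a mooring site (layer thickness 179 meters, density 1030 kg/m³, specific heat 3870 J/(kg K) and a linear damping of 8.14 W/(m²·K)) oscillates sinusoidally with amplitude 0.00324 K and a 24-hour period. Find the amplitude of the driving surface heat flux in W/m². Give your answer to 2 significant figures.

170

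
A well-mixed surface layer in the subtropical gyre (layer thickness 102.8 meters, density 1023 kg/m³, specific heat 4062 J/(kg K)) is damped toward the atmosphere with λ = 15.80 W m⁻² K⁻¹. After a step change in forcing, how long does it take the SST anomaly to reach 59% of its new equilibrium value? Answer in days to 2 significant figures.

280 days

Areal heat capacity C = ρ c_p D = 1023 × 4062 × 102.8 = 4.27×10^8 J/(m^2 K).
τ = C / λ = 4.27×10^8 / 15.80 = 2.70×10^7 s.
Fraction reached: 1 − e^(−t/τ) = 0.59 ⇒ t = −τ ln(1 − 0.59) = τ × 0.892.
t = 2.41×10^7 s = 279 days.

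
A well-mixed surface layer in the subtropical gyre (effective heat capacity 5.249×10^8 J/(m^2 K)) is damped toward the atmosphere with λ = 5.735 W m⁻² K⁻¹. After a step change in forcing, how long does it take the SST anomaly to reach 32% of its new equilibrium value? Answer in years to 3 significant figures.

Areal heat capacity C = 5.249×10^8 J/(m^2 K) (given).
τ = C / λ = 5.25×10^8 / 5.735 = 9.15×10^7 s.
Fraction reached: 1 − e^(−t/τ) = 0.32 ⇒ t = −τ ln(1 − 0.32) = τ × 0.386.
t = 3.53×10^7 s = 1.12 years.

1.12 years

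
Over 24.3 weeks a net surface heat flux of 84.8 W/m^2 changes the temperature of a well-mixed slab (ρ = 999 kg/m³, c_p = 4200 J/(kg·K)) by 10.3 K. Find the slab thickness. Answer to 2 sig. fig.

Heat input Q = F Δt = 84.8 × 1.47×10^7 s = 1.25×10^9 J/m².
Required areal heat capacity C = Q / ΔT = 1.21×10^8 J/(m²·K).
Depth D = C / (ρ c_p) = 1.21×10^8 / (999 × 4200) = 28.8 m.

29 m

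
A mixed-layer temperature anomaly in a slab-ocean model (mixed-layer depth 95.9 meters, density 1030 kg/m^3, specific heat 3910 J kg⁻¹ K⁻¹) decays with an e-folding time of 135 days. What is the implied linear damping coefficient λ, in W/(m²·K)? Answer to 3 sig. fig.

33.1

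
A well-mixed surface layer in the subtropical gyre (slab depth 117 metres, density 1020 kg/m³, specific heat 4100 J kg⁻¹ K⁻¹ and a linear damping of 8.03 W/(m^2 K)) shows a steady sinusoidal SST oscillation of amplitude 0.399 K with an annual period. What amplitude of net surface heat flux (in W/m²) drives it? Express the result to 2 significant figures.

Areal heat capacity C = ρ c_p D = 1020 × 4100 × 117 = 4.89×10^8 J/(m²·K).
ω = 2π / 3.15×10^7 s = 1.99×10^-7 s⁻¹.
√((Cω)² + λ²) = √((97.5)² + 8.03²) = 97.8 W/(m²·K).
F₀ = A × √((Cω)²+λ²) = 0.399 × 97.8 = 39.0 W/m².

39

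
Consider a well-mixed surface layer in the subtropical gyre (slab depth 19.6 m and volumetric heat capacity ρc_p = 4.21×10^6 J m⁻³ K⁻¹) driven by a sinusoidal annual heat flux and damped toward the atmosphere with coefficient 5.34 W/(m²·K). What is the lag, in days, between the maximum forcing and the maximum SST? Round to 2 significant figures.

73 days

Areal heat capacity C = ρc_p × D = 4.21×10^6 × 19.6 = 8.25×10^7 J/(m^2 K).
ω = 2π / 3.15×10^7 s = 1.99×10^-7 s⁻¹.
Phase lag φ = arctan(Cω/λ) = arctan(16.4/5.34) = 1.26 rad.
Time lag = φ / ω = 1.26 / 1.99×10^-7 = 6.31×10^6 s = 73.0 days.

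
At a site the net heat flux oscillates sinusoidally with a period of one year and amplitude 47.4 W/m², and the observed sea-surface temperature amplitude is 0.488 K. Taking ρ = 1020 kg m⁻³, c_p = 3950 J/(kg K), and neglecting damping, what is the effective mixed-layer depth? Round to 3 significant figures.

ω = 2π / 3.15×10^7 s = 1.99×10^-7 s⁻¹.
Required C = F₀ / (A ω) = 47.4 / (0.488 × 1.99×10^-7) = 4.88×10^8 J/(m²·K).
D = C / (ρ c_p) = 4.88×10^8 / (1020 × 3950) = 121 m.

121 m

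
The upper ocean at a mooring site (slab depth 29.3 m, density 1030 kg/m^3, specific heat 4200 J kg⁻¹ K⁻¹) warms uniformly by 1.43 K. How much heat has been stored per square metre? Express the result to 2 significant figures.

1.8×10^8

Areal heat capacity C = ρ c_p D = 1030 × 4200 × 29.3 = 1.27×10^8 J m⁻² K⁻¹.
ΔQ = C ΔT = 1.27×10^8 × 1.43 = 1.81×10^8 J/m².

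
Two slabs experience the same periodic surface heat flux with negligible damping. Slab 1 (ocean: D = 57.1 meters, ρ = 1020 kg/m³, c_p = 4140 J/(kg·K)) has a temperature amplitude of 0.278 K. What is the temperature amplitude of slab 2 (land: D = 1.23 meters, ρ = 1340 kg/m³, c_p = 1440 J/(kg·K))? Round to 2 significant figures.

C_ocean = 2.41×10^8 J/(m²·K); C_land = 2.37×10^6 J/(m²·K).
A ∝ 1/C ⇒ A_land = A_ocean × C_ocean/C_land = 0.278 × 102 = 28.2 K.

28 K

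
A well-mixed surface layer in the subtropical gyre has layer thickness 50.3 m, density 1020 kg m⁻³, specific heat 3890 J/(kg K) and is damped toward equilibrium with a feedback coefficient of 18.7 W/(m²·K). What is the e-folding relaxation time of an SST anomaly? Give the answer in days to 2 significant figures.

120 days

Areal heat capacity C = ρ c_p D = 1020 × 3890 × 50.3 = 2.00×10^8 J/(m^2 K).
Relaxation time τ = C / λ = 2.00×10^8 / 18.7 = 1.07×10^7 s.
In days: 1.07×10^7 s / (86400 s/day) = 124 days.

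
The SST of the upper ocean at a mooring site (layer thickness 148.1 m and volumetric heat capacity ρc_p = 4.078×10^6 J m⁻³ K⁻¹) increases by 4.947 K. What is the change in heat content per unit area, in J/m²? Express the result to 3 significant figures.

Areal heat capacity C = ρc_p × D = 4.078×10^6 × 148.1 = 6.04×10^8 J/(m²·K).
ΔQ = C ΔT = 6.04×10^8 × 4.947 = 2.99×10^9 J/m².

2.99×10^9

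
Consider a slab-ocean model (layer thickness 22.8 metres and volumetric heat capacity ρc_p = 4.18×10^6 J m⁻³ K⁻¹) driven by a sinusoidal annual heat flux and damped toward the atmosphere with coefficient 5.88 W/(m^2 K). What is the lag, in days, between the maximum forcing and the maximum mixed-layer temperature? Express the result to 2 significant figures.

74 days

Areal heat capacity C = ρc_p × D = 4.18×10^6 × 22.8 = 9.53×10^7 J m⁻² K⁻¹.
ω = 2π / 3.15×10^7 s = 1.99×10^-7 s⁻¹.
Phase lag φ = arctan(Cω/λ) = arctan(19.0/5.88) = 1.27 rad.
Time lag = φ / ω = 1.27 / 1.99×10^-7 = 6.38×10^6 s = 73.8 days.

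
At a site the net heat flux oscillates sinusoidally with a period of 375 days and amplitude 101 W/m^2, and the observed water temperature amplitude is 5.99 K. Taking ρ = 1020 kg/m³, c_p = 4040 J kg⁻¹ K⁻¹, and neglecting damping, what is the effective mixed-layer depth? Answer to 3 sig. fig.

21.1 m

ω = 2π / 3.24×10^7 s = 1.94×10^-7 s⁻¹.
Required C = F₀ / (A ω) = 101 / (5.99 × 1.94×10^-7) = 8.69×10^7 J/(m²·K).
D = C / (ρ c_p) = 8.69×10^7 / (1020 × 4040) = 21.1 m.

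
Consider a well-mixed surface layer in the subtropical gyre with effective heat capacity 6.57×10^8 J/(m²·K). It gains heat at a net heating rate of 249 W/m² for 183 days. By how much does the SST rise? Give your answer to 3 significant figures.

Areal heat capacity C = 6.57×10^8 J/(m²·K) (given).
Net heat input Q = F Δt = 249 × (183 days × 86400 s/day) = 3.94×10^9 J/m².
ΔT = Q / C = 3.94×10^9 / 6.57×10^8 = 5.99 K.

5.99 K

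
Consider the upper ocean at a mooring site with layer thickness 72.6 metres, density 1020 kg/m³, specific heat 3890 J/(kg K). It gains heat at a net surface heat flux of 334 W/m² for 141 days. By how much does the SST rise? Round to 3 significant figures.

Areal heat capacity C = ρ c_p D = 1020 × 3890 × 72.6 = 2.88×10^8 J/(m²·K).
Net heat input Q = F Δt = 334 × (141 days × 86400 s/day) = 4.07×10^9 J/m².
ΔT = Q / C = 4.07×10^9 / 2.88×10^8 = 14.1 K.

14.1 K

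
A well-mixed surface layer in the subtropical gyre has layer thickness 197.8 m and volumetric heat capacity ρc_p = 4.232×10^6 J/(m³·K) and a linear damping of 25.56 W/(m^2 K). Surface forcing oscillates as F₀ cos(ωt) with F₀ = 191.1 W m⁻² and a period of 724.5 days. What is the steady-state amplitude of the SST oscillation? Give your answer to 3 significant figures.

2.18 K

Areal heat capacity C = ρc_p × D = 4.232×10^6 × 197.8 = 8.37×10^8 J/(m^2 K).
Angular frequency ω = 2π / T = 2π / 6.26×10^7 s = 1.00×10^-7 s⁻¹.
√((Cω)² + λ²) = √((84.0)² + 25.56²) = 87.8 W/(m²·K).
Amplitude A = F₀ / √((Cω)²+λ²) = 191.1 / 87.8 = 2.18 K.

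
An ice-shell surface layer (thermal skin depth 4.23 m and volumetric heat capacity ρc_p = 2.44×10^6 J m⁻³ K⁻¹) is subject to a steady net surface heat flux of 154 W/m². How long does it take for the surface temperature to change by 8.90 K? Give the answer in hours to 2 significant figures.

170 hours

Areal heat capacity C = ρc_p × D = 2.44×10^6 × 4.23 = 1.03×10^7 J/(m²·K).
Time required: Δt = C ΔT / F = 1.03×10^7 × 8.90 / 154 = 5.96×10^5 s.
In hours: 5.96×10^5 s / (3600 s/hour) = 166 hours.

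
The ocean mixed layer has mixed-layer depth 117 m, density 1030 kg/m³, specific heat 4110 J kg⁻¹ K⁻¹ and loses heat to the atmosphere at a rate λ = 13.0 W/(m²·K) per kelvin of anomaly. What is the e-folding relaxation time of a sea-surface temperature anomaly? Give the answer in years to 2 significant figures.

1.2 years

Areal heat capacity C = ρ c_p D = 1030 × 4110 × 117 = 4.95×10^8 J/(m^2 K).
Relaxation time τ = C / λ = 4.95×10^8 / 13.0 = 3.81×10^7 s.
In years: 3.81×10^7 s / (3.156×10^7 s/year) = 1.21 years.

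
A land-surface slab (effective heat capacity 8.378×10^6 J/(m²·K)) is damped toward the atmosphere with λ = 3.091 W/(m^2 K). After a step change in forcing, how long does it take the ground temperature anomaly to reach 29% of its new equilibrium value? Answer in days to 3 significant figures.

10.7 days

Areal heat capacity C = 8.378×10^6 J/(m²·K) (given).
τ = C / λ = 8.38×10^6 / 3.091 = 2.71×10^6 s.
Fraction reached: 1 − e^(−t/τ) = 0.29 ⇒ t = −τ ln(1 − 0.29) = τ × 0.342.
t = 9.28×10^5 s = 10.7 days.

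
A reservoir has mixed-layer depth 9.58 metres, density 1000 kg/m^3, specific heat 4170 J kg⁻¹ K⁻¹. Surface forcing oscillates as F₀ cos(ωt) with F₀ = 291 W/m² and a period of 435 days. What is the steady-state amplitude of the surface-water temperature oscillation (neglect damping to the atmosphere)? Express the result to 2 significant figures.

Areal heat capacity C = ρ c_p D = 1000 × 4170 × 9.58 = 3.99×10^7 J m⁻² K⁻¹.
Angular frequency ω = 2π / T = 2π / 3.76×10^7 s = 1.67×10^-7 s⁻¹.
Cω = 3.99×10^7 × 1.67×10^-7 = 6.68 W/(m²·K).
Amplitude A = F₀ / (Cω) = 291 / 6.68 = 43.6 K.

44 K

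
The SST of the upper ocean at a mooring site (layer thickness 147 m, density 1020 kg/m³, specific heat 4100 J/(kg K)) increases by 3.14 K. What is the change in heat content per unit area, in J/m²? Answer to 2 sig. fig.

1.9×10^9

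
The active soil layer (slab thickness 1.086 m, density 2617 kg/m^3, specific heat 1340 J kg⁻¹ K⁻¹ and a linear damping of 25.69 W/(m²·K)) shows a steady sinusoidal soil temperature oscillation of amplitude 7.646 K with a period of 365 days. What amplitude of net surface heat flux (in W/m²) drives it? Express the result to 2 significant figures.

200

Areal heat capacity C = ρ c_p D = 2617 × 1340 × 1.086 = 3.81×10^6 J m⁻² K⁻¹.
ω = 2π / 3.15×10^7 s = 1.99×10^-7 s⁻¹.
√((Cω)² + λ²) = √((0.759)² + 25.69²) = 25.7 W/(m²·K).
F₀ = A × √((Cω)²+λ²) = 7.646 × 25.7 = 197 W/m².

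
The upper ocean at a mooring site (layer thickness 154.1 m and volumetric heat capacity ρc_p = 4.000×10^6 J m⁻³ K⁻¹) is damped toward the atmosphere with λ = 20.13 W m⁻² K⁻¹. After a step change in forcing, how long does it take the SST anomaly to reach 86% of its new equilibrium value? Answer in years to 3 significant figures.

1.91 years

Areal heat capacity C = ρc_p × D = 4.000×10^6 × 154.1 = 6.16×10^8 J/(m^2 K).
τ = C / λ = 6.16×10^8 / 20.13 = 3.06×10^7 s.
Fraction reached: 1 − e^(−t/τ) = 0.86 ⇒ t = −τ ln(1 − 0.86) = τ × 1.97.
t = 6.02×10^7 s = 1.91 years.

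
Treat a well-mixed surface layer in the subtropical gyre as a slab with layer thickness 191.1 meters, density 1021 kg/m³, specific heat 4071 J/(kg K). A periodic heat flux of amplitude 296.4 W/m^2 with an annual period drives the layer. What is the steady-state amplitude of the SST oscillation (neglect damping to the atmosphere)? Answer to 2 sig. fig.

Areal heat capacity C = ρ c_p D = 1021 × 4071 × 191.1 = 7.94×10^8 J/(m^2 K).
Angular frequency ω = 2π / T = 2π / 3.15×10^7 s = 1.99×10^-7 s⁻¹.
Cω = 7.94×10^8 × 1.99×10^-7 = 158 W/(m²·K).
Amplitude A = F₀ / (Cω) = 296.4 / 158 = 1.87 K.

1.9 K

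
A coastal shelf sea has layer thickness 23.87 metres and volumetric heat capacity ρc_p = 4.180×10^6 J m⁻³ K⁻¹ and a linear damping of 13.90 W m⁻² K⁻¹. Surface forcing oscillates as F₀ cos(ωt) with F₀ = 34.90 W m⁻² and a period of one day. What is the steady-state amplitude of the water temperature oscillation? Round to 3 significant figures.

0.00481 K

Areal heat capacity C = ρc_p × D = 4.180×10^6 × 23.87 = 9.98×10^7 J/(m^2 K).
Angular frequency ω = 2π / T = 2π / 86400 s = 7.27×10^-5 s⁻¹.
√((Cω)² + λ²) = √((7260)² + 13.90²) = 7260 W/(m²·K).
Amplitude A = F₀ / √((Cω)²+λ²) = 34.90 / 7260 = 0.00481 K.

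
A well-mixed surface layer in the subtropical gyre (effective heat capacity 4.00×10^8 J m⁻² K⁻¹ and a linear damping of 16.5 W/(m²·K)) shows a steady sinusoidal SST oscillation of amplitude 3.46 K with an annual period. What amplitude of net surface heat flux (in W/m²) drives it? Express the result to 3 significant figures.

Areal heat capacity C = 4.00×10^8 J m⁻² K⁻¹ (given).
ω = 2π / 3.15×10^7 s = 1.99×10^-7 s⁻¹.
√((Cω)² + λ²) = √((79.7)² + 16.5²) = 81.4 W/(m²·K).
F₀ = A × √((Cω)²+λ²) = 3.46 × 81.4 = 282 W/m².

282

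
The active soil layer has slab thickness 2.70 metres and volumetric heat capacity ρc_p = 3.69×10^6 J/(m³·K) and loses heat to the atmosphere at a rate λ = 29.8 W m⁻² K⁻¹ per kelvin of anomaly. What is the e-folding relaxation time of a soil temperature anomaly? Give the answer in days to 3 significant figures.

Areal heat capacity C = ρc_p × D = 3.69×10^6 × 2.70 = 9.96×10^6 J/(m^2 K).
Relaxation time τ = C / λ = 9.96×10^6 / 29.8 = 3.34×10^5 s.
In days: 3.34×10^5 s / (86400 s/day) = 3.87 days.

3.87 days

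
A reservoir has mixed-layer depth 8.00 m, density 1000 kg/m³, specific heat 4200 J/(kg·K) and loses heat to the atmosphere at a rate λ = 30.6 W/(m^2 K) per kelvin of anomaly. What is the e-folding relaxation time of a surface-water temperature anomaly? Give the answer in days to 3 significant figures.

Areal heat capacity C = ρ c_p D = 1000 × 4200 × 8.00 = 3.36×10^7 J m⁻² K⁻¹.
Relaxation time τ = C / λ = 3.36×10^7 / 30.6 = 1.10×10^6 s.
In days: 1.10×10^6 s / (86400 s/day) = 12.7 days.

12.7 days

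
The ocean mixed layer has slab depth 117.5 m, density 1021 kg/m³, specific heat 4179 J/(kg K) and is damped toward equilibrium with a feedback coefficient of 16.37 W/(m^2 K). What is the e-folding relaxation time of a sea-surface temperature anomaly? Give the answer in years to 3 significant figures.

0.970 years

Areal heat capacity C = ρ c_p D = 1021 × 4179 × 117.5 = 5.01×10^8 J/(m²·K).
Relaxation time τ = C / λ = 5.01×10^8 / 16.37 = 3.06×10^7 s.
In years: 3.06×10^7 s / (3.156×10^7 s/year) = 0.970 years.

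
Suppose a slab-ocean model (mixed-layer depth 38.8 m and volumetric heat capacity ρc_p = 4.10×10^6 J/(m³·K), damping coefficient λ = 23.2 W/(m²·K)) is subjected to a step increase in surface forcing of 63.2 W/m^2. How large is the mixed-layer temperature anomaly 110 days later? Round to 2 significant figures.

Areal heat capacity C = ρc_p × D = 4.10×10^6 × 38.8 = 1.59×10^8 J m⁻² K⁻¹.
τ = C / λ = 1.59×10^8 / 23.2 = 6.86×10^6 s.
Equilibrium anomaly ΔT_eq = F / λ = 63.2 / 23.2 = 2.72 K.
t = 110 days = 9.50×10^6 s, so t/τ = 1.39.
ΔT(t) = ΔT_eq (1 − e^(−t/τ)) = 2.72 × (1 − e^−1.39) = 2.04 K.

2.0 K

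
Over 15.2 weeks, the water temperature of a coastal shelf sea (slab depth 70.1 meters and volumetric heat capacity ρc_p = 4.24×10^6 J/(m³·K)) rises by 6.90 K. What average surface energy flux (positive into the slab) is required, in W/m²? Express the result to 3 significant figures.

223

Areal heat capacity C = ρc_p × D = 4.24×10^6 × 70.1 = 2.97×10^8 J m⁻² K⁻¹.
Required heat per unit area: Q = C ΔT = 2.97×10^8 × 6.90 = 2.05×10^9 J/m².
Flux F = Q / Δt = 2.05×10^9 / 9.19×10^6 s = 223 W/m².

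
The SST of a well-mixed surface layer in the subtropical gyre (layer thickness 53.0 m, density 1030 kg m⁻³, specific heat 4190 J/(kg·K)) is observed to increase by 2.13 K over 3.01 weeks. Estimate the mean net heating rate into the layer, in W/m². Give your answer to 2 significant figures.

270

Areal heat capacity C = ρ c_p D = 1030 × 4190 × 53.0 = 2.29×10^8 J/(m²·K).
Required heat per unit area: Q = C ΔT = 2.29×10^8 × 2.13 = 4.87×10^8 J/m².
Flux F = Q / Δt = 4.87×10^8 / 1.82×10^6 s = 268 W/m².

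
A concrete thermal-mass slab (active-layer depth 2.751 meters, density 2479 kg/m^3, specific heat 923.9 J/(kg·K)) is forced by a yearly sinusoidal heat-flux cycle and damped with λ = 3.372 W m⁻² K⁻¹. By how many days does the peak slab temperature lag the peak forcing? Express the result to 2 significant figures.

Areal heat capacity C = ρ c_p D = 2479 × 923.9 × 2.751 = 6.30×10^6 J m⁻² K⁻¹.
ω = 2π / 3.15×10^7 s = 1.99×10^-7 s⁻¹.
Phase lag φ = arctan(Cω/λ) = arctan(1.26/3.372) = 0.356 rad.
Time lag = φ / ω = 0.356 / 1.99×10^-7 = 1.79×10^6 s = 20.7 days.

21 days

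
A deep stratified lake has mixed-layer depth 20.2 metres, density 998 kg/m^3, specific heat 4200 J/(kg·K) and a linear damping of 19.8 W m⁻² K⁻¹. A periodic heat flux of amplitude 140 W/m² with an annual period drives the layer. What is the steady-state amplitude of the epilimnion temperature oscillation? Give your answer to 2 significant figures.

5.4 K

Areal heat capacity C = ρ c_p D = 998 × 4200 × 20.2 = 8.47×10^7 J m⁻² K⁻¹.
Angular frequency ω = 2π / T = 2π / 3.15×10^7 s = 1.99×10^-7 s⁻¹.
√((Cω)² + λ²) = √((16.9)² + 19.8²) = 26.0 W/(m²·K).
Amplitude A = F₀ / √((Cω)²+λ²) = 140 / 26.0 = 5.38 K.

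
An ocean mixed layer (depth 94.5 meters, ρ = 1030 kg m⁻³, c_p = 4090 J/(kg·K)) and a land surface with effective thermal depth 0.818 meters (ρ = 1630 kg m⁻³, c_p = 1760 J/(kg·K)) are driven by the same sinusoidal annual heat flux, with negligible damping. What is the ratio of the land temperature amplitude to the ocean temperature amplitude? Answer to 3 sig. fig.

170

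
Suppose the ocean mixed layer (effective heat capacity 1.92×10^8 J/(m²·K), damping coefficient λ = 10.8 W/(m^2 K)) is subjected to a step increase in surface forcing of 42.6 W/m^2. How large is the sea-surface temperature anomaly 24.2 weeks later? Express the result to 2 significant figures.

Areal heat capacity C = 1.92×10^8 J/(m²·K) (given).
τ = C / λ = 1.92×10^8 / 10.8 = 1.78×10^7 s.
Equilibrium anomaly ΔT_eq = F / λ = 42.6 / 10.8 = 3.94 K.
t = 24.2 weeks = 1.46×10^7 s, so t/τ = 0.823.
ΔT(t) = ΔT_eq (1 − e^(−t/τ)) = 3.94 × (1 − e^−0.823) = 2.21 K.

2.2 K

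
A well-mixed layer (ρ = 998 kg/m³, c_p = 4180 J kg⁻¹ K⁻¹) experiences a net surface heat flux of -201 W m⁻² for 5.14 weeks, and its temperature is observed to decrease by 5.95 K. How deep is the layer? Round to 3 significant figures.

Heat input Q = F Δt = -201 × 3.11×10^6 s = -6.25×10^8 J/m².
Required areal heat capacity C = Q / ΔT = 1.05×10^8 J/(m²·K).
Depth D = C / (ρ c_p) = 1.05×10^8 / (998 × 4180) = 25.2 m.

25.2 m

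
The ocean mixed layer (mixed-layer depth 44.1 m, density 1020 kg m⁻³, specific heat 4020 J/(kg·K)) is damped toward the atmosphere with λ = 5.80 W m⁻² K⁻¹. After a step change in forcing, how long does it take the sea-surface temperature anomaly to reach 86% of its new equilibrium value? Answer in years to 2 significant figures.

Areal heat capacity C = ρ c_p D = 1020 × 4020 × 44.1 = 1.81×10^8 J/(m²·K).
τ = C / λ = 1.81×10^8 / 5.80 = 3.12×10^7 s.
Fraction reached: 1 − e^(−t/τ) = 0.86 ⇒ t = −τ ln(1 − 0.86) = τ × 1.97.
t = 6.13×10^7 s = 1.94 years.

1.9 years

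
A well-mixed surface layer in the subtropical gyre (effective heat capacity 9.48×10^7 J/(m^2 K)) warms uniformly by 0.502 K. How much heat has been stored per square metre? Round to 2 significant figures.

4.8×10^7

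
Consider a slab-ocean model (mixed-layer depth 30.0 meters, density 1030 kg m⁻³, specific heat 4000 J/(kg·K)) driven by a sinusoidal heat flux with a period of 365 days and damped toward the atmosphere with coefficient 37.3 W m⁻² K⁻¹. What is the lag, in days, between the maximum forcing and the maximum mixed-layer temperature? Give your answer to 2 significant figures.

Areal heat capacity C = ρ c_p D = 1030 × 4000 × 30.0 = 1.24×10^8 J/(m²·K).
ω = 2π / 3.15×10^7 s = 1.99×10^-7 s⁻¹.
Phase lag φ = arctan(Cω/λ) = arctan(24.6/37.3) = 0.584 rad.
Time lag = φ / ω = 0.584 / 1.99×10^-7 = 2.93×10^6 s = 33.9 days.

34 days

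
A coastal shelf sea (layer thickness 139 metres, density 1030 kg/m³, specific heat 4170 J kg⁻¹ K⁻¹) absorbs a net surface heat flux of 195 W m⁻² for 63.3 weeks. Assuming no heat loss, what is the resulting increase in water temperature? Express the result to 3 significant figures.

Areal heat capacity C = ρ c_p D = 1030 × 4170 × 139 = 5.97×10^8 J m⁻² K⁻¹.
Net heat input Q = F Δt = 195 × (63.3 weeks × 6.048×10^5 s/week) = 7.47×10^9 J/m².
ΔT = Q / C = 7.47×10^9 / 5.97×10^8 = 12.5 K.

12.5 K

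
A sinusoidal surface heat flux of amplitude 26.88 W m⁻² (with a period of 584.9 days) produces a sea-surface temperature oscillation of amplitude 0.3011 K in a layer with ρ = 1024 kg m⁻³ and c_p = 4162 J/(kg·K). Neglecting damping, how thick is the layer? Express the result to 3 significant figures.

ω = 2π / 5.05×10^7 s = 1.24×10^-7 s⁻¹.
Required C = F₀ / (A ω) = 26.88 / (0.3011 × 1.24×10^-7) = 7.18×10^8 J/(m²·K).
D = C / (ρ c_p) = 7.18×10^8 / (1024 × 4162) = 168 m.

168 m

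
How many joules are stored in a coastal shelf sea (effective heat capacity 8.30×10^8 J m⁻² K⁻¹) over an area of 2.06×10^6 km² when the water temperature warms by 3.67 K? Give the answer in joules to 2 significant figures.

Areal heat capacity C = 8.30×10^8 J m⁻² K⁻¹ (given).
Heat per unit area: q = C ΔT = 8.30×10^8 × 3.67 = 3.05×10^9 J/m².
Total heat: Q = q × A = 3.05×10^9 × (2.06×10^6 × 10⁶ m²) = 6.27×10^21 J.

6.3×10^21 J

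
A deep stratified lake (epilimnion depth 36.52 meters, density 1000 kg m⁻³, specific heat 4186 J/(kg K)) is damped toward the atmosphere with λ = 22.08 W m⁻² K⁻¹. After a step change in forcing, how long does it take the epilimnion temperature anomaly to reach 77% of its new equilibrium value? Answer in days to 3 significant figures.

118 days

Areal heat capacity C = ρ c_p D = 1000 × 4186 × 36.52 = 1.53×10^8 J/(m^2 K).
τ = C / λ = 1.53×10^8 / 22.08 = 6.92×10^6 s.
Fraction reached: 1 − e^(−t/τ) = 0.77 ⇒ t = −τ ln(1 − 0.77) = τ × 1.47.
t = 1.02×10^7 s = 118 days.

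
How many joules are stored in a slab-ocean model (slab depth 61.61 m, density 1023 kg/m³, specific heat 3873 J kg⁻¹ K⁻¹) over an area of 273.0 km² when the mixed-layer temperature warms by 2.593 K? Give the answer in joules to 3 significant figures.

1.73×10^17 J

Areal heat capacity C = ρ c_p D = 1023 × 3873 × 61.61 = 2.44×10^8 J m⁻² K⁻¹.
Heat per unit area: q = C ΔT = 2.44×10^8 × 2.593 = 6.33×10^8 J/m².
Total heat: Q = q × A = 6.33×10^8 × (273.0 × 10⁶ m²) = 1.73×10^17 J.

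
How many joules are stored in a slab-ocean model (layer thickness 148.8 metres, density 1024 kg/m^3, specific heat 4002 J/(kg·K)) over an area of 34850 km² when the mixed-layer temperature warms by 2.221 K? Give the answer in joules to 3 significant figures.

4.72×10^19 J

Areal heat capacity C = ρ c_p D = 1024 × 4002 × 148.8 = 6.10×10^8 J/(m²·K).
Heat per unit area: q = C ΔT = 6.10×10^8 × 2.221 = 1.35×10^9 J/m².
Total heat: Q = q × A = 1.35×10^9 × (34850 × 10⁶ m²) = 4.72×10^19 J.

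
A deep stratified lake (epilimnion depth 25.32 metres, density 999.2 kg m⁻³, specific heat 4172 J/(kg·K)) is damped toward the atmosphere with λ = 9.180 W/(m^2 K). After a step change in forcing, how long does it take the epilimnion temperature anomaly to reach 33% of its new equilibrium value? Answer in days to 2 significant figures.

Areal heat capacity C = ρ c_p D = 999.2 × 4172 × 25.32 = 1.06×10^8 J/(m²·K).
τ = C / λ = 1.06×10^8 / 9.180 = 1.15×10^7 s.
Fraction reached: 1 − e^(−t/τ) = 0.33 ⇒ t = −τ ln(1 − 0.33) = τ × 0.400.
t = 4.60×10^6 s = 53.3 days.

53 days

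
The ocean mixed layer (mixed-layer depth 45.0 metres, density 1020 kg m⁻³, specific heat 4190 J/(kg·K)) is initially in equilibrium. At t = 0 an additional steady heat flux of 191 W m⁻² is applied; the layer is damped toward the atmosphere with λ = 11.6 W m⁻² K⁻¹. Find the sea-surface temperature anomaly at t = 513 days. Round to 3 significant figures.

15.3 K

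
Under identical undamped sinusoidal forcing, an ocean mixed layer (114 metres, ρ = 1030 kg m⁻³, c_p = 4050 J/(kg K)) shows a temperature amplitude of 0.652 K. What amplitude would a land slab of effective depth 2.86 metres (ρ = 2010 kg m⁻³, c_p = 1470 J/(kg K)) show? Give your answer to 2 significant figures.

C_ocean = 4.76×10^8 J/(m²·K); C_land = 8.45×10^6 J/(m²·K).
A ∝ 1/C ⇒ A_land = A_ocean × C_ocean/C_land = 0.652 × 56.3 = 36.7 K.

37 K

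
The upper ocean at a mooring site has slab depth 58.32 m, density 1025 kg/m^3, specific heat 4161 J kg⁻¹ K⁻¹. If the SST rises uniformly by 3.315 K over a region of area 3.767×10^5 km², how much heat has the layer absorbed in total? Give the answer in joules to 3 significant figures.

3.11×10^20 J

Areal heat capacity C = ρ c_p D = 1025 × 4161 × 58.32 = 2.49×10^8 J/(m²·K).
Heat per unit area: q = C ΔT = 2.49×10^8 × 3.315 = 8.25×10^8 J/m².
Total heat: Q = q × A = 8.25×10^8 × (3.767×10^5 × 10⁶ m²) = 3.11×10^20 J.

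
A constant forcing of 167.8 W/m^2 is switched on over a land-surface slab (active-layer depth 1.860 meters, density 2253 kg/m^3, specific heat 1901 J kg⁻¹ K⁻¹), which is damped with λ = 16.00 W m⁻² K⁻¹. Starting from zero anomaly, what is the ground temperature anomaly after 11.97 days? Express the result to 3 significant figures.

9.17 K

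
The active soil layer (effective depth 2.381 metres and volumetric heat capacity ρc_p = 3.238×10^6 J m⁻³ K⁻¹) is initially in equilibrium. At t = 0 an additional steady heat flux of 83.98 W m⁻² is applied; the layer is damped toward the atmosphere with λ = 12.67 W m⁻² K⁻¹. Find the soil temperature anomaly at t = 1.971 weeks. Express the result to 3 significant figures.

Areal heat capacity C = ρc_p × D = 3.238×10^6 × 2.381 = 7.71×10^6 J m⁻² K⁻¹.
τ = C / λ = 7.71×10^6 / 12.67 = 6.08×10^5 s.
Equilibrium anomaly ΔT_eq = F / λ = 83.98 / 12.67 = 6.63 K.
t = 1.971 weeks = 1.19×10^6 s, so t/τ = 1.96.
ΔT(t) = ΔT_eq (1 − e^(−t/τ)) = 6.63 × (1 − e^−1.96) = 5.69 K.

5.69 K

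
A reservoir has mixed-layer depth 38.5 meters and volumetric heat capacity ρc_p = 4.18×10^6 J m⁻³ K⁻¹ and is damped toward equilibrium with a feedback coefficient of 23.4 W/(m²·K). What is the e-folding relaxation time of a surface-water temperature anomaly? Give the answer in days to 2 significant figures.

Areal heat capacity C = ρc_p × D = 4.18×10^6 × 38.5 = 1.61×10^8 J/(m^2 K).
Relaxation time τ = C / λ = 1.61×10^8 / 23.4 = 6.88×10^6 s.
In days: 6.88×10^6 s / (86400 s/day) = 79.6 days.

80 days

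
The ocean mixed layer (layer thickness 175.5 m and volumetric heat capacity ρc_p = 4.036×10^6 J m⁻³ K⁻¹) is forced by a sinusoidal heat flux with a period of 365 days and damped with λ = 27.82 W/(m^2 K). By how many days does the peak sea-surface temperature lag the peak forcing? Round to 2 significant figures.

80 days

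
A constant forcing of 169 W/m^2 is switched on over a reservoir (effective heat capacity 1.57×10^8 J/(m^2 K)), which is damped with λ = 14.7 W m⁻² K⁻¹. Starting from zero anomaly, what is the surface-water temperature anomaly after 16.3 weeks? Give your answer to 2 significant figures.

6.9 K

Areal heat capacity C = 1.57×10^8 J/(m^2 K) (given).
τ = C / λ = 1.57×10^8 / 14.7 = 1.07×10^7 s.
Equilibrium anomaly ΔT_eq = F / λ = 169 / 14.7 = 11.5 K.
t = 16.3 weeks = 9.86×10^6 s, so t/τ = 0.923.
ΔT(t) = ΔT_eq (1 − e^(−t/τ)) = 11.5 × (1 − e^−0.923) = 6.93 K.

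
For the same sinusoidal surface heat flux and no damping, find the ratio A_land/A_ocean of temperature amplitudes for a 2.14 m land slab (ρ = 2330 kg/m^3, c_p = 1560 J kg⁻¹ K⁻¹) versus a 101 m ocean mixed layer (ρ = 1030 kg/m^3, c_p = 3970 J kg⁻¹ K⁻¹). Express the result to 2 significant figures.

53

C_ocean = 1030 × 3970 × 101 = 4.13×10^8 J/(m²·K).
C_land = 2330 × 1560 × 2.14 = 7.78×10^6 J/(m²·K).
Undamped amplitude ∝ 1/C, so A_land/A_ocean = C_ocean/C_land = 53.1.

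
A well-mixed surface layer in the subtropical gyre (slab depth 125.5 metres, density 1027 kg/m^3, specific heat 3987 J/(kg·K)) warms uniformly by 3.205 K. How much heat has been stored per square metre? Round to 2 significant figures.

1.6×10^9

Areal heat capacity C = ρ c_p D = 1027 × 3987 × 125.5 = 5.14×10^8 J m⁻² K⁻¹.
ΔQ = C ΔT = 5.14×10^8 × 3.205 = 1.65×10^9 J/m².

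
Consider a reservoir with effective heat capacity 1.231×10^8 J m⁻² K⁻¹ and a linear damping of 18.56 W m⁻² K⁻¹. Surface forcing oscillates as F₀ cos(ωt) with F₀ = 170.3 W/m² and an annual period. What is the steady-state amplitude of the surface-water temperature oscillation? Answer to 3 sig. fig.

Areal heat capacity C = 1.231×10^8 J m⁻² K⁻¹ (given).
Angular frequency ω = 2π / T = 2π / 3.15×10^7 s = 1.99×10^-7 s⁻¹.
√((Cω)² + λ²) = √((24.5)² + 18.56²) = 30.8 W/(m²·K).
Amplitude A = F₀ / √((Cω)²+λ²) = 170.3 / 30.8 = 5.54 K.

5.54 K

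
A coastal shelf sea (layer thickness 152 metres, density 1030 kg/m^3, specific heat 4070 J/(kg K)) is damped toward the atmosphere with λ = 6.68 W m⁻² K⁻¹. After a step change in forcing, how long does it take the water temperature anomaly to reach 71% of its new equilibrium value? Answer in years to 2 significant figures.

Areal heat capacity C = ρ c_p D = 1030 × 4070 × 152 = 6.37×10^8 J/(m²·K).
τ = C / λ = 6.37×10^8 / 6.68 = 9.54×10^7 s.
Fraction reached: 1 − e^(−t/τ) = 0.71 ⇒ t = −τ ln(1 − 0.71) = τ × 1.24.
t = 1.18×10^8 s = 3.74 years.

3.7 years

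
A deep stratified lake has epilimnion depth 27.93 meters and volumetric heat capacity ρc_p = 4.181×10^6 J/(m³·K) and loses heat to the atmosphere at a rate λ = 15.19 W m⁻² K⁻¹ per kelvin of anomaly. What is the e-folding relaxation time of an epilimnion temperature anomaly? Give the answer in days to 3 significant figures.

89.0 days

Areal heat capacity C = ρc_p × D = 4.181×10^6 × 27.93 = 1.17×10^8 J/(m^2 K).
Relaxation time τ = C / λ = 1.17×10^8 / 15.19 = 7.69×10^6 s.
In days: 7.69×10^6 s / (86400 s/day) = 89.0 days.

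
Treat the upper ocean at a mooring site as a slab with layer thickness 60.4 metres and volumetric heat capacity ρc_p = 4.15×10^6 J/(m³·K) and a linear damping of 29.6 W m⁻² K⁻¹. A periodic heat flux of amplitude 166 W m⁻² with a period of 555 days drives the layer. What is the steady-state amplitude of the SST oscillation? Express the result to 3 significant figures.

Areal heat capacity C = ρc_p × D = 4.15×10^6 × 60.4 = 2.51×10^8 J/(m^2 K).
Angular frequency ω = 2π / T = 2π / 4.80×10^7 s = 1.31×10^-7 s⁻¹.
√((Cω)² + λ²) = √((32.8)² + 29.6²) = 44.2 W/(m²·K).
Amplitude A = F₀ / √((Cω)²+λ²) = 166 / 44.2 = 3.75 K.

3.75 K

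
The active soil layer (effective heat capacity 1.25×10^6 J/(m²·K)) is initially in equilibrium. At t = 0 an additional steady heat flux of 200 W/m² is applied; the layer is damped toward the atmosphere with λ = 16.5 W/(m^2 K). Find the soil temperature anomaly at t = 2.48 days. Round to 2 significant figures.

Areal heat capacity C = 1.25×10^6 J/(m²·K) (given).
τ = C / λ = 1.25×10^6 / 16.5 = 75800 s.
Equilibrium anomaly ΔT_eq = F / λ = 200 / 16.5 = 12.1 K.
t = 2.48 days = 2.14×10^5 s, so t/τ = 2.83.
ΔT(t) = ΔT_eq (1 − e^(−t/τ)) = 12.1 × (1 − e^−2.83) = 11.4 K.

11 K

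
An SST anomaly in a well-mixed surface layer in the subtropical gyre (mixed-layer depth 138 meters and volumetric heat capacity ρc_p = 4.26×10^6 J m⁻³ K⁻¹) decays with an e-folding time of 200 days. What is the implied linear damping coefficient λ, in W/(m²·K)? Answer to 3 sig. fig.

34.0

Areal heat capacity C = ρc_p × D = 4.26×10^6 × 138 = 5.88×10^8 J/(m²·K).
τ = 200 days = 1.73×10^7 s.
λ = C / τ = 5.88×10^8 / 1.73×10^7 = 34.0 W/(m²·K).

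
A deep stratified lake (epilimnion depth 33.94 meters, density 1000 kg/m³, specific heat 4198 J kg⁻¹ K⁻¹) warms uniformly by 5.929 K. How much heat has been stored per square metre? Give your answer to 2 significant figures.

Areal heat capacity C = ρ c_p D = 1000 × 4198 × 33.94 = 1.42×10^8 J/(m^2 K).
ΔQ = C ΔT = 1.42×10^8 × 5.929 = 8.45×10^8 J/m².

8.4×10^8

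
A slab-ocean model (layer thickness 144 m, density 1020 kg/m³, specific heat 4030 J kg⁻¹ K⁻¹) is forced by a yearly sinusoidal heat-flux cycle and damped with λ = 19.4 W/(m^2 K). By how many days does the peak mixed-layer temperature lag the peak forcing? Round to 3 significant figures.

Areal heat capacity C = ρ c_p D = 1020 × 4030 × 144 = 5.92×10^8 J/(m^2 K).
ω = 2π / 3.15×10^7 s = 1.99×10^-7 s⁻¹.
Phase lag φ = arctan(Cω/λ) = arctan(118/19.4) = 1.41 rad.
Time lag = φ / ω = 1.41 / 1.99×10^-7 = 7.07×10^6 s = 81.8 days.

81.8 days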